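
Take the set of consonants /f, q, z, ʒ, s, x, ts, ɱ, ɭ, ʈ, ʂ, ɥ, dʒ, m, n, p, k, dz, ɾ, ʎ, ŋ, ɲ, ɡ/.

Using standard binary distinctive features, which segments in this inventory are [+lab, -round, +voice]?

Checking each segment against [+labial], [-round], [+voice]: /ɱ/ (labiodental nasal), /m/ (bilabial nasal) satisfy every feature; every other segment in the inventory fails at least one.

ɱ, m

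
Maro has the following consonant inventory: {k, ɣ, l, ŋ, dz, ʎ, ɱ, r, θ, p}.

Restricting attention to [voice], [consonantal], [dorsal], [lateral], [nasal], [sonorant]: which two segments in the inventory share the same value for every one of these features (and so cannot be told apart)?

On the given features, /θ/ and /p/ have an identical profile: [-voice], [+consonantal], [-dorsal], [-lateral], [-nasal], [-sonorant]. No other two segments in the inventory coincide on all 6 features. (They do differ in [continuant], [labial] and [coronal], which are not among the given features.)

θ, p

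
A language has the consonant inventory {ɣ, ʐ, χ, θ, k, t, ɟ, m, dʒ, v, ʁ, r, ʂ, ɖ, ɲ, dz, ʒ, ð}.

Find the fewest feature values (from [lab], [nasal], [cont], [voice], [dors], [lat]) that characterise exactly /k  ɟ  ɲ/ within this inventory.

[-cont, +dors]

The class [-continuant], [+dorsal] has exactly /k, ɟ, ɲ/ as its extension in this inventory. No smaller conjunction from the listed features achieves this: [+dorsal] alone would also admit /ɣ, χ, ʁ/; [-continuant] alone would also admit /t, m, dʒ, ɖ, …/; and checking the remaining single features turns up none with this extension.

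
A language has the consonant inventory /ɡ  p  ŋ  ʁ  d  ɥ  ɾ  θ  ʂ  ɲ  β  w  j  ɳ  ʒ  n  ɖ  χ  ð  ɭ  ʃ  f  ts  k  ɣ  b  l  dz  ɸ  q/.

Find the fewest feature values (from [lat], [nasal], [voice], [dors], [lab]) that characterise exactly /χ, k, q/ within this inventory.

/χ, k, q/ are all [−voice], [+dorsal], and no other segment in the inventory matches both values. Dropping any one of them over-generates: [+dorsal] alone would also admit /ɡ, ŋ, ʁ, ɥ, …/; [−voice] alone would also admit /p, θ, ʂ, ʃ, …/. No other single listed feature picks out exactly this set either, so fewer than two features will not do.

[−voice, +dors]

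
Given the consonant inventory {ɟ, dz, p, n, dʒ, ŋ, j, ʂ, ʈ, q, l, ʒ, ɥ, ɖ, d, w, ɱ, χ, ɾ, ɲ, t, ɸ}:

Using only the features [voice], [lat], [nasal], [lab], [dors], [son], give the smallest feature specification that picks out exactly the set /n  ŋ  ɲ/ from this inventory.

[+nasal, −lab]

/n, ŋ, ɲ/ are all [+nasal], [−labial], and no other segment in the inventory matches both values. Dropping any one of them over-generates: [−labial] alone would also admit /ɟ, dz, dʒ, j, …/; [+nasal] alone would also admit /ɱ/. No other single listed feature picks out exactly this set either, so fewer than two features will not do.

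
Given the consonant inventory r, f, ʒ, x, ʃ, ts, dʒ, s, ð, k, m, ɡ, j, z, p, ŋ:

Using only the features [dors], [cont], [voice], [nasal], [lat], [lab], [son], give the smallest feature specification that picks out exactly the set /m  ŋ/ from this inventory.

The target set is precisely the extension of [+nasal] in this inventory.

[+nasal]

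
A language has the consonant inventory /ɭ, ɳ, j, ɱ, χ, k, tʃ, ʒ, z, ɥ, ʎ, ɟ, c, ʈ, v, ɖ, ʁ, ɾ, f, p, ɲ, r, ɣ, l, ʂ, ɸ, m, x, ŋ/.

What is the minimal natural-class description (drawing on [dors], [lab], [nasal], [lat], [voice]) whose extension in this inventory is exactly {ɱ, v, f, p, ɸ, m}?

[+lab, -dors]

Every target segment is [+labial], [-dorsal]; each remaining inventory member fails at least one of these. Each conjunct is needed — [-dorsal] alone would also admit /ɭ, ɳ, tʃ, ʒ, …/; [+labial] alone would also admit /ɥ/ — and no other single listed feature has exactly this extension, so two is the minimum.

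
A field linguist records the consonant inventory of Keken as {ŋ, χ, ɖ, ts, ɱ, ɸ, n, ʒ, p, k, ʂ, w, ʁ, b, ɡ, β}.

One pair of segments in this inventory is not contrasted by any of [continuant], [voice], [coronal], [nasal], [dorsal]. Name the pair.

Both /w/ and /ʁ/ are [+continuant], [+voice], [-coronal], [-nasal], [+dorsal]. Since the list omits [labial], [round] and [high] — which do distinguish the labial-velar glide from the voiced uvular fricative — this pair collapses; all other pairs remain distinct.

w, ʁ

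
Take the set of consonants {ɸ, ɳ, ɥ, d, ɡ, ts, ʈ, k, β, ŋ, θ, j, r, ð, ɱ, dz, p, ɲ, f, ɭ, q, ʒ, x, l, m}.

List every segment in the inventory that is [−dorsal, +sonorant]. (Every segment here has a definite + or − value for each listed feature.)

ɳ, r, ɱ, ɭ, l, m

Eliminate segments failing any feature: /ɸ, d, ts, ʈ, β, θ, ð, dz, p, f, ʒ/ are [−sonorant]; /ɥ, ɡ, k, ŋ, j, ɲ, q, x/ are [+dorsal]. The remaining /ɳ, r, ɱ, ɭ, l, m/ satisfy [−dorsal], [+sonorant].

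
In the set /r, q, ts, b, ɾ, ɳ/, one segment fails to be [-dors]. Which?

/b, ts, r, ɾ, ɳ/ are all [-dorsal]; /q/ (voiceless uvular stop) is [+dorsal].

q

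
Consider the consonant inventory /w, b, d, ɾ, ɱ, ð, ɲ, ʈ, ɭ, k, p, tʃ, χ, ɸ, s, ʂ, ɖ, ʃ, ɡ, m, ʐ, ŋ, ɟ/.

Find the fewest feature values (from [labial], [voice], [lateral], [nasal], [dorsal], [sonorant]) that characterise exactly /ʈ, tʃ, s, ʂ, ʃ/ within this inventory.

/ʈ, tʃ, s, ʂ, ʃ/ are all [-voice], [-labial], [-dorsal], and no other segment in the inventory matches all three values. Dropping any one of them over-generates: [-labial, -dorsal] alone would also admit /d, ɾ, ð, ɭ, …/; [-voice, -dorsal] alone would also admit /p, ɸ/; [-voice, -labial] alone would also admit /k, χ/. No other combination of two listed features picks out exactly this set either, so fewer than three features will not do.

[-voice, -labial, -dorsal]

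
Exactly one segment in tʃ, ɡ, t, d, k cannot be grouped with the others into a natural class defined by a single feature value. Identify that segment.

tʃ

[delayed release] (equivalently [strident]) groups all but one: /t, k, d, ɡ/ share [−delayed release] while /tʃ/ (voiceless postalveolar affricate) alone is [+delayed release]. Removing any other segment would not leave a single-feature class that excludes it.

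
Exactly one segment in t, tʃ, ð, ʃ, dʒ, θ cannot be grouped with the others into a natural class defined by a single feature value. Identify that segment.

[distributed] groups all but one: /ð, tʃ, dʒ, θ, ʃ/ share [+distributed] while /t/ (voiceless alveolar stop) alone is [-distributed]. Removing any other segment would not leave a single-feature class that excludes it.

t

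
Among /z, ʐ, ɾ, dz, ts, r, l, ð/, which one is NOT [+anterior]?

ʐ

/ʐ/ is the voiced retroflex fricative, which is [−anterior]; the rest — /dz, ð, ɾ, ts, l, r, z/ — are [+anterior].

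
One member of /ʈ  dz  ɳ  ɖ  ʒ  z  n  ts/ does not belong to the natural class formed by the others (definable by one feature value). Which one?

[distributed] groups all but one: /ɳ, ʈ, ts, ɖ, z, dz, n/ share [−distributed] while /ʒ/ (voiced postalveolar fricative) alone is [+distributed]. Removing any other segment would not leave a single-feature class that excludes it.

ʒ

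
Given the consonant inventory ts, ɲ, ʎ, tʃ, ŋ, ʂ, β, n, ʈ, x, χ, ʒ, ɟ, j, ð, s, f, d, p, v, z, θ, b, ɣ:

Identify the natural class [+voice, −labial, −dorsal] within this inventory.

Checking each segment against [+voice], [−labial], [−dorsal]: /n/ (alveolar nasal), /ʒ/ (voiced postalveolar fricative), /ð/ (voiced dental fricative), /d/ (voiced alveolar stop), /z/ (voiced alveolar fricative) satisfy every feature; every other segment in the inventory fails at least one.

n, ʒ, ð, d, z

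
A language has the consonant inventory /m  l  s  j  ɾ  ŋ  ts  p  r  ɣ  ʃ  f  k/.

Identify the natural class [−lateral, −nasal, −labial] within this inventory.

Checking each segment against [−lateral], [−nasal], [−labial]: /s/ (voiceless alveolar fricative), /j/ (palatal glide), /ɾ/ (alveolar tap), /ts/ (voiceless alveolar affricate), /r/ (alveolar trill), /ɣ/ (voiced velar fricative), among others, satisfy every feature; every other segment in the inventory fails at least one.

s, j, ɾ, ts, r, ɣ, ʃ, k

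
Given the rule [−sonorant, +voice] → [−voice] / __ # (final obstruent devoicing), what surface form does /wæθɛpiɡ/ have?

/ɡ/ satisfies [−sonorant, +voice] and sits in __ #. The [−voice] counterpart of the voiced velar stop is /k/. Other segments in /wæθɛpiɡ/ either fail the structural description or are not in the environment, so the surface form is [wæθɛpik].

[wæθɛpik]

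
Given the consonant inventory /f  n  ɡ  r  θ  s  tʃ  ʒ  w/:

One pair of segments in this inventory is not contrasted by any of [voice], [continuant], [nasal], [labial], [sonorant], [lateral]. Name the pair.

s, θ

Both /s/ and /θ/ are [-voice], [+continuant], [-nasal], [-labial], [-sonorant], [-lateral]. Since the list omits [strident] and [distributed] — which do distinguish the voiceless alveolar fricative from the voiceless dental fricative — this pair collapses; all other pairs remain distinct.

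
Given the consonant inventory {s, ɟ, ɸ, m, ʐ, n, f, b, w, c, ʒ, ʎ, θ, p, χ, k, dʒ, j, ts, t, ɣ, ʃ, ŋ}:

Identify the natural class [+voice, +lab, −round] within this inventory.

Checking each segment against [+voice], [+labial], [−round]: /m/ (bilabial nasal), /b/ (voiced bilabial stop) satisfy every feature; every other segment in the inventory fails at least one.

m, b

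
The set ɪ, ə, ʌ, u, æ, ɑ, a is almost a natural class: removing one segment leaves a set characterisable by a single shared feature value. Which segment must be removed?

The remaining segments after removing /u/ share [-round]; /u/ (high back rounded tense vowel) is [+round]. For every other candidate removal, the leftover set fails to share any single feature value that the removed segment lacks.

u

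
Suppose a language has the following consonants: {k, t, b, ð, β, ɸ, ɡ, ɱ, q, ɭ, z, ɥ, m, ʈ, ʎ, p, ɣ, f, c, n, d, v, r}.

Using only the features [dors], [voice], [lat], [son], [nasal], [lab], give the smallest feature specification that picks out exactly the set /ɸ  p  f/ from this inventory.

/ɸ, p, f/ are all [−voice], [+labial], and no other segment in the inventory matches both values. Dropping any one of them over-generates: [+labial] alone would also admit /b, β, ɱ, ɥ, …/; [−voice] alone would also admit /k, t, q, ʈ, …/. No other single listed feature picks out exactly this set either, so fewer than two features will not do.

[−voice, +lab]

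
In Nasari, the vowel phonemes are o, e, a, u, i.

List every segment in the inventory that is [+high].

u, i

The feature [high] marks segments produced with the tongue body raised. In this inventory /u, i/ have that property, so they are [+high]; /o, e, a/ are [−high].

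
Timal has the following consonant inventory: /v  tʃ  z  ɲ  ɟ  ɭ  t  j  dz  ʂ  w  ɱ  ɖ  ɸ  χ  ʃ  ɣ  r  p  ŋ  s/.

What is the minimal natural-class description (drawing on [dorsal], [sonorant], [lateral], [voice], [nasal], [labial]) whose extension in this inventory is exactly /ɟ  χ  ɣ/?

[−sonorant, +dorsal]

/ɟ, χ, ɣ/ are all [−sonorant], [+dorsal], and no other segment in the inventory matches both values. Dropping any one of them over-generates: [+dorsal] alone would also admit /ɲ, j, w, ŋ/; [−sonorant] alone would also admit /v, tʃ, z, t, …/. No other single listed feature picks out exactly this set either, so fewer than two features will not do.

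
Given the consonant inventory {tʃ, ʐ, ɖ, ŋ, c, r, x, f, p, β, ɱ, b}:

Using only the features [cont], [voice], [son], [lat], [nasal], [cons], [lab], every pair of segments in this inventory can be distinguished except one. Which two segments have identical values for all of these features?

Both /tʃ/ and /c/ are [−continuant], [−voice], [−sonorant], [−lateral], [−nasal], [+consonantal], [−labial]. Since the list omits [strident], [delayed release] and [dorsal] — which do distinguish the voiceless postalveolar affricate from the voiceless palatal stop — this pair collapses; all other pairs remain distinct.

tʃ, c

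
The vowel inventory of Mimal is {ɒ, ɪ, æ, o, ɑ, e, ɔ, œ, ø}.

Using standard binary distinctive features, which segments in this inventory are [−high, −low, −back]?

e, œ, ø

Checking each segment against [−high], [−low], [−back]: /e/ (mid front unrounded tense vowel), /œ/ (mid front rounded lax vowel), /ø/ (mid front rounded tense vowel) satisfy every feature; every other segment in the inventory fails at least one.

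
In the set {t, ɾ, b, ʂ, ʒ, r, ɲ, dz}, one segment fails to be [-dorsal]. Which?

/ɲ/ is the palatal nasal, which is [+dorsal]; the rest — /dz, ɾ, r, ʒ, b, t, ʂ/ — are [-dorsal].

ɲ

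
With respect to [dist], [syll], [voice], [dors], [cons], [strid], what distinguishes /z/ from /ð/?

/z/ is the voiced alveolar fricative and /ð/ is the voiced dental fricative. Both are [−syllabic], [+voice], [−dorsal], [+consonantal]. /z/ is [+strident] while /ð/ is [−strident]; /z/ is [−distributed] while /ð/ is [+distributed], so the distinguishing features are [strident], [distributed].

[strident], [distributed]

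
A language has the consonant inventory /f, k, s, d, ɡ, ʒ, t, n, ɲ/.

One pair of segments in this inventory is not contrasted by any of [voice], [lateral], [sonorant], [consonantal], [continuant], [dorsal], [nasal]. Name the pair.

f, s

Both /f/ and /s/ are [−voice], [−lateral], [−sonorant], [+consonantal], [+continuant], [−dorsal], [−nasal]. Since the list omits [labial] and [coronal] — which do distinguish the voiceless labiodental fricative from the voiceless alveolar fricative — this pair collapses; all other pairs remain distinct.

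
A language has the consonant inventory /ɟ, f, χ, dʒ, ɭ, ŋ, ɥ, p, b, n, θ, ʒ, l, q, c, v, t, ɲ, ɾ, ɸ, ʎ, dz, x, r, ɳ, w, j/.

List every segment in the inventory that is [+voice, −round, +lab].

b, v

Checking each segment against [+voice], [−round], [+labial]: /b/ (voiced bilabial stop), /v/ (voiced labiodental fricative) satisfy every feature; every other segment in the inventory fails at least one.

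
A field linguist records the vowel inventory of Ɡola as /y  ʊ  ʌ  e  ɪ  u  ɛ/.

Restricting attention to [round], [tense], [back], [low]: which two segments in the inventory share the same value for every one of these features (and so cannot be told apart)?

On the given features, /ɪ/ and /ɛ/ have an identical profile: [−round], [−tense], [−back], [−low]. No other two segments in the inventory coincide on all 4 features. (They do differ in [high], which is not among the given features.)

ɪ, ɛ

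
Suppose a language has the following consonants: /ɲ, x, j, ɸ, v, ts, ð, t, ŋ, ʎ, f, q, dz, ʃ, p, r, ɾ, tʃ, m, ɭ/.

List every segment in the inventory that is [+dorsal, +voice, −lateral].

ɲ, j, ŋ

The [+dorsal] segments are /ɲ, x, j, ŋ, ʎ, q/.
Among these, [+voice] gives /ɲ, j, ŋ, ʎ/.
Of those, [−lateral] leaves /ɲ, j, ŋ/.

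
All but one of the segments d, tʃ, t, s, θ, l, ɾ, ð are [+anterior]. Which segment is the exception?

tʃ

Every segment except /tʃ/ is [+anterior]. /tʃ/ (voiceless postalveolar affricate) is [-anterior], so it is the exception.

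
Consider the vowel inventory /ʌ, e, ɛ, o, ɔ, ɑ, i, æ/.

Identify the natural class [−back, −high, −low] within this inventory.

Checking each segment against [−back], [−high], [−low]: /e/ (mid front unrounded tense vowel), /ɛ/ (mid front unrounded lax vowel) satisfy every feature; every other segment in the inventory fails at least one.

e, ɛ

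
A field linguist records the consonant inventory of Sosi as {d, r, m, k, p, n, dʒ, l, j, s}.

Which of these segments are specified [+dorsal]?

The feature [dorsal] marks segments articulated with the tongue body. In this inventory /k, j/ have that property, so they are [+dorsal]; /d, r, m, p, n, dʒ, l, s/ are [-dorsal].

k, j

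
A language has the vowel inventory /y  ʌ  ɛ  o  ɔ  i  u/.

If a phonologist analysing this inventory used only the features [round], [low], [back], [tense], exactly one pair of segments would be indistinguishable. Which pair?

u, o

/u/ (high back rounded tense vowel) and /o/ (mid back rounded tense vowel) are both [+round], [−low], [+back], [+tense], so none of the listed features separates them. (They do differ in [high], which is not among the given features.) Every other pair in the inventory differs on at least one listed feature.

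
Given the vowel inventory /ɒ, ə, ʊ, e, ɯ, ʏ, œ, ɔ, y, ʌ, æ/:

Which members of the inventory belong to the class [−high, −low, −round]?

Checking each segment against [−high], [−low], [−round]: /ə/ (mid central vowel (schwa)), /e/ (mid front unrounded tense vowel), /ʌ/ (mid back unrounded lax vowel) satisfy every feature; every other segment in the inventory fails at least one.

ə, e, ʌ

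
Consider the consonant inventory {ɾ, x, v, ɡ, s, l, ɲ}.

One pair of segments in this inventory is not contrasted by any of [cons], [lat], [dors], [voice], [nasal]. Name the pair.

v, ɾ

/v/ (voiced labiodental fricative) and /ɾ/ (alveolar tap) are both [+consonantal], [−lateral], [−dorsal], [+voice], [−nasal], so none of the listed features separates them. (They do differ in [sonorant], [labial] and [coronal], which are not among the given features.) Every other pair in the inventory differs on at least one listed feature.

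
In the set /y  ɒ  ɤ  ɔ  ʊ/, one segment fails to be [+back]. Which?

Every segment except /y/ is [+back]. /y/ (high front rounded tense vowel) is [−back], so it is the exception.

y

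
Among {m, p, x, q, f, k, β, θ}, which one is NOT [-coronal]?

/θ/ is the voiceless dental fricative, which is [+coronal]; the rest — /q, m, k, β, x, p, f/ — are [-coronal].

θ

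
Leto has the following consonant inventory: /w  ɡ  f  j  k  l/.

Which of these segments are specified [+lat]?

The feature [lateral] marks segments produced with airflow around the side(s) of the tongue. In this inventory /l/ has that property, so it is [+lateral]; /w, ɡ, f, j, k/ are [−lateral].

l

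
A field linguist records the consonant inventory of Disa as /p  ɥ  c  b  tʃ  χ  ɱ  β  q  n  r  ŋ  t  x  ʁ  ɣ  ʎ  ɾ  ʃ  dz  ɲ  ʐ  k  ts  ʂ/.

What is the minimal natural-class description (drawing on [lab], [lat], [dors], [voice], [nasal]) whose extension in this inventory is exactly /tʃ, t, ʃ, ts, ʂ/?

The class [-voice], [-labial], [-dorsal] has exactly /tʃ, t, ʃ, ts, ʂ/ as its extension in this inventory. No smaller conjunction from the listed features achieves this: [-labial, -dorsal] alone would also admit /n, r, ɾ, dz, …/; [-voice, -dorsal] alone would also admit /p/; [-voice, -labial] alone would also admit /c, χ, q, x, …/; and checking the remaining two-feature bundles turns up none with this extension.

[-voice, -lab, -dors]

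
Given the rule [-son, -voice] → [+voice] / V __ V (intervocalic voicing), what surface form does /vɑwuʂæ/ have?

[vɑwuʐæ]

Only /ʂ/ occurs between two vowels (/u/ __ /æ/) and matches the structural description. It is a voiceless retroflex fricative, so [-son, -voice] holds; changing it to [+voice] with all other features held fixed yields /ʐ/ (voiced retroflex fricative). No other segment meets both the structural description and the environment, so the output is [vɑwuʐæ].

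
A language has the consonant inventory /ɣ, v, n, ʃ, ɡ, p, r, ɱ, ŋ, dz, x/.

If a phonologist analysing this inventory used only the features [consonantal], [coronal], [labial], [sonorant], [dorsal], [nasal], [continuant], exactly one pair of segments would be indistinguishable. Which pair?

Both /ɣ/ and /x/ are [+consonantal], [−coronal], [−labial], [−sonorant], [+dorsal], [−nasal], [+continuant]. Since the list omits [voice] — which does distinguish the voiced velar fricative from the voiceless velar fricative — this pair collapses; all other pairs remain distinct.

ɣ, x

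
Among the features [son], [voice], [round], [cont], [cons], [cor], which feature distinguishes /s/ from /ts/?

[continuant]

/s/ is the voiceless alveolar fricative and /ts/ is the voiceless alveolar affricate. Both are [−sonorant], [−voice], [−round], [+consonantal], [+coronal]. /s/ is [+continuant] while /ts/ is [−continuant], so the distinguishing feature is [continuant].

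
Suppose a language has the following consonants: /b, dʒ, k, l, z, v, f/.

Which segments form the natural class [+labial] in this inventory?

The feature [labial] marks segments articulated with one or both lips. In this inventory /b, v, f/ have that property, so they are [+labial]; /dʒ, k, l, z/ are [-labial].

b, v, f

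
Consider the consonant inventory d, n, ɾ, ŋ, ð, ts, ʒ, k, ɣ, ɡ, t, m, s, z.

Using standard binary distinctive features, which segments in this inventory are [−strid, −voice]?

k, t

First, the [−strident] segments are /d, n, ɾ, ŋ, ð, k, ɣ, ɡ, t, m/.
Of those, [−voice] leaves /k, t/.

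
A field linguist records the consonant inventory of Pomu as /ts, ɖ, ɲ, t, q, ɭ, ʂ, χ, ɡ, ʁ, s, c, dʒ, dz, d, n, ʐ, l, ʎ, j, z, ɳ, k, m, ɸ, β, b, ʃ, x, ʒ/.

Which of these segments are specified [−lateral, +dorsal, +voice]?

Checking each segment against [−lateral], [+dorsal], [+voice]: /ɲ/ (palatal nasal), /ɡ/ (voiced velar stop), /ʁ/ (voiced uvular fricative), /j/ (palatal glide) satisfy every feature; every other segment in the inventory fails at least one.

ɲ, ɡ, ʁ, j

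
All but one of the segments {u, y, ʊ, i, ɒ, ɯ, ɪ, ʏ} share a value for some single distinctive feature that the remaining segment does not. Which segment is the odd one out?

ɒ

The remaining segments after removing /ɒ/ share [+high]; /ɒ/ (low back rounded vowel) is [−high]. For every other candidate removal, the leftover set fails to share any single feature value that the removed segment lacks.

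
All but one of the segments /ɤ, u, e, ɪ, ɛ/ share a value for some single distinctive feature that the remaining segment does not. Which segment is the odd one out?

[round] groups all but one: /e, ɛ, ɪ, ɤ/ share [-round] while /u/ (high back rounded tense vowel) alone is [+round]. Removing any other segment would not leave a single-feature class that excludes it.

u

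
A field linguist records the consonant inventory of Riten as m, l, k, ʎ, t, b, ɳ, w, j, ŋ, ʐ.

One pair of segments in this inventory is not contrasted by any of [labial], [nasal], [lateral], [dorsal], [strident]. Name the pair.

j, k

/j/ (palatal glide) and /k/ (voiceless velar stop) are both [-labial], [-nasal], [-lateral], [+dorsal], [-strident], so none of the listed features separates them. (They do differ in [sonorant], [voice], [continuant] and [back], which are not among the given features.) Every other pair in the inventory differs on at least one listed feature.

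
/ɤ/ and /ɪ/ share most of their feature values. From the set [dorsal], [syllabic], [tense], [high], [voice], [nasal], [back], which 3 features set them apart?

[high], [back], [tense]

/ɤ/ is the mid back unrounded tense vowel and /ɪ/ is the high front unrounded lax vowel. Both are [+dorsal], [+syllabic], [+voice], [-nasal]. /ɤ/ is [-high] while /ɪ/ is [+high]; /ɤ/ is [+back] while /ɪ/ is [-back]; /ɤ/ is [+tense] while /ɪ/ is [-tense], so the distinguishing features are [high], [back], [tense].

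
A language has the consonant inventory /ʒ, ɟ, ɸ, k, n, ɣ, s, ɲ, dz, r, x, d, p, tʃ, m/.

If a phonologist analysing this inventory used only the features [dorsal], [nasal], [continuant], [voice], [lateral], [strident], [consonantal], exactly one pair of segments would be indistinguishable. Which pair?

m, n

Both /m/ and /n/ are [−dorsal], [+nasal], [−continuant], [+voice], [−lateral], [−strident], [+consonantal]. Since the list omits [labial] and [coronal] — which do distinguish the bilabial nasal from the alveolar nasal — this pair collapses; all other pairs remain distinct.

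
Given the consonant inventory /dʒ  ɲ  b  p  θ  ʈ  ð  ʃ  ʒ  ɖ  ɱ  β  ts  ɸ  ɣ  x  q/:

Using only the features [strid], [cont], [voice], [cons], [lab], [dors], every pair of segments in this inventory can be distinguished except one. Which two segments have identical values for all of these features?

Both /ɱ/ and /b/ are [-strident], [-continuant], [+voice], [+consonantal], [+labial], [-dorsal]. Since the list omits [sonorant] and [nasal] — which do distinguish the labiodental nasal from the voiced bilabial stop — this pair collapses; all other pairs remain distinct.

ɱ, b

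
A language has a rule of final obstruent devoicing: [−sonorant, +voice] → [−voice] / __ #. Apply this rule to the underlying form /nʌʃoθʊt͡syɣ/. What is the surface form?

The only segment in the rule's environment that also matches [−sonorant, +voice] is /ɣ/. Applying [−voice] turns the voiced velar fricative into /x/ (voiceless velar fricative), giving [nʌʃoθʊt͡syx].

[nʌʃoθʊt͡syx]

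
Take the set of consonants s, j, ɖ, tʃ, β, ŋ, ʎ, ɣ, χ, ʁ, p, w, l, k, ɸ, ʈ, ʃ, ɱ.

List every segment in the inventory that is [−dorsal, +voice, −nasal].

ɖ, β, l

Checking each segment against [−dorsal], [+voice], [−nasal]: /ɖ/ (voiced retroflex stop), /β/ (voiced bilabial fricative), /l/ (alveolar lateral approximant) satisfy every feature; every other segment in the inventory fails at least one.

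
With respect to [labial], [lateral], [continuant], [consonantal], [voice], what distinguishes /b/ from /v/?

[continuant]

/b/ is the voiced bilabial stop and /v/ is the voiced labiodental fricative. Both are [+labial], [-lateral], [+consonantal], [+voice]. /b/ is [-continuant] while /v/ is [+continuant], so the distinguishing feature is [continuant].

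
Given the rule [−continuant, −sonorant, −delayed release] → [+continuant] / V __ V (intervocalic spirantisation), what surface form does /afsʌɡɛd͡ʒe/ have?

The only segment in the rule's environment that also matches [−continuant, −sonorant, −delayed release] is /ɡ/. Applying [+continuant] turns the voiced velar stop into /ɣ/ (voiced velar fricative), giving [afsʌɣɛd͡ʒe].

[afsʌɣɛd͡ʒe]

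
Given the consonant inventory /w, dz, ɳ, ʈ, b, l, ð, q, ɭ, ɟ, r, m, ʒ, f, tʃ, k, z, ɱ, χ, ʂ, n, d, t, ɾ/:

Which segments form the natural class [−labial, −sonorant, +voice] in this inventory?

dz, ð, ɟ, ʒ, z, d

First, the [−labial] segments are /dz, ɳ, ʈ, l, ð, q, ɭ, ɟ, r, ʒ, tʃ, k, z, χ, ʂ, n, d, t, ɾ/.
Among these, [−sonorant] gives /dz, ʈ, ð, q, ɟ, ʒ, tʃ, k, z, χ, ʂ, d, t/.
Then [+voice] leaves /dz, ð, ɟ, ʒ, z, d/.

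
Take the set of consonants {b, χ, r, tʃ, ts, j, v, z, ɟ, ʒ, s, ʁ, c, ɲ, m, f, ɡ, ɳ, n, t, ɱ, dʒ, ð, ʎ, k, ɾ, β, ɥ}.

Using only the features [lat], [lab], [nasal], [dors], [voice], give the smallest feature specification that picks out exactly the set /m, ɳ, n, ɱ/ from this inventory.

The class [+nasal], [−dorsal] has exactly /m, ɳ, n, ɱ/ as its extension in this inventory. No smaller conjunction from the listed features achieves this: [−dorsal] alone would also admit /b, r, tʃ, ts, …/; [+nasal] alone would also admit /ɲ/; and checking the remaining single features turns up none with this extension.

[+nasal, −dors]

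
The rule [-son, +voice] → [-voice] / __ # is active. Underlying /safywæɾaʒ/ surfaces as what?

/ʒ/ satisfies [-son, +voice] and sits in __ #. The [-voice] counterpart of the voiced postalveolar fricative is /ʃ/. Other segments in /safywæɾaʒ/ either fail the structural description or are not in the environment, so the surface form is [safywæɾaʃ].

[safywæɾaʃ]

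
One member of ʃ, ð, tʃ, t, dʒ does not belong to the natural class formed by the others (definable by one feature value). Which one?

/tʃ, ð, dʒ, ʃ/ are all [+distributed], but /t/ (voiceless alveolar stop) is [−distributed]. No other single segment can be removed to leave a set sharing one feature value that the removed segment lacks, so /t/ is the odd one out.

t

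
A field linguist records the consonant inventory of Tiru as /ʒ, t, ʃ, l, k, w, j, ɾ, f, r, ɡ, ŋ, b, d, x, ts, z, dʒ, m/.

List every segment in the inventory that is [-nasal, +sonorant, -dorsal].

l, ɾ, r

Checking each segment against [-nasal], [+sonorant], [-dorsal]: /l/ (alveolar lateral approximant), /ɾ/ (alveolar tap), /r/ (alveolar trill) satisfy every feature; every other segment in the inventory fails at least one.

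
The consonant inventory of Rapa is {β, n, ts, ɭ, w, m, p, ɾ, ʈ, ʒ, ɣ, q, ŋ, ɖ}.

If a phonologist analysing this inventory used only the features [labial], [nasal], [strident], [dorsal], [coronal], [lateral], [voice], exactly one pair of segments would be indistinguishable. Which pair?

On the given features, /ɾ/ and /ɖ/ have an identical profile: [-labial], [-nasal], [-strident], [-dorsal], [+coronal], [-lateral], [+voice]. No other two segments in the inventory coincide on all 7 features. (They do differ in [sonorant] and [anterior], which are not among the given features.)

ɾ, ɖ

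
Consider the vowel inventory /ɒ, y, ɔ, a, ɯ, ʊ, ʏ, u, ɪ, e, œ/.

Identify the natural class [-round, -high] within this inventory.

a, e

Checking each segment against [-round], [-high]: /a/ (low unrounded vowel), /e/ (mid front unrounded tense vowel) satisfy every feature; every other segment in the inventory fails at least one.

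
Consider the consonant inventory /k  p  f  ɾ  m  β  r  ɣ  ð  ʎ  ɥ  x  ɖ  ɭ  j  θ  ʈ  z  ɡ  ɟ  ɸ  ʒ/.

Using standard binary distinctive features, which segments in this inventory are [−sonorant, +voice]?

β, ɣ, ð, ɖ, z, ɡ, ɟ, ʒ

Checking each segment against [−sonorant], [+voice]: /β/ (voiced bilabial fricative), /ɣ/ (voiced velar fricative), /ð/ (voiced dental fricative), /ɖ/ (voiced retroflex stop), /z/ (voiced alveolar fricative), /ɡ/ (voiced velar stop), among others, satisfy every feature; every other segment in the inventory fails at least one.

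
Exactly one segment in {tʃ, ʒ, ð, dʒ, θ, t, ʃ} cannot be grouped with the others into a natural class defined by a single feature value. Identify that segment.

/θ, ʃ, ʒ, dʒ, tʃ, ð/ are all [+distributed], but /t/ (voiceless alveolar stop) is [-distributed]. No other single segment can be removed to leave a set sharing one feature value that the removed segment lacks, so /t/ is the odd one out.

t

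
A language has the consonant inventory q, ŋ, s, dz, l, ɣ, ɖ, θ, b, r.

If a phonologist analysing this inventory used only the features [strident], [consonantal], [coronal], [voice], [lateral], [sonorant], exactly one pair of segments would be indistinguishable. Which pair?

ɣ, b

On the given features, /ɣ/ and /b/ have an identical profile: [-strident], [+consonantal], [-coronal], [+voice], [-lateral], [-sonorant]. No other two segments in the inventory coincide on all 6 features. (They do differ in [continuant], [labial] and [dorsal], which are not among the given features.)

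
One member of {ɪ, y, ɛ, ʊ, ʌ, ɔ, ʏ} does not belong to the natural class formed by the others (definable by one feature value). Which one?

The remaining segments after removing /y/ share [−tense]; /y/ (high front rounded tense vowel) is [+tense]. For every other candidate removal, the leftover set fails to share any single feature value that the removed segment lacks.

y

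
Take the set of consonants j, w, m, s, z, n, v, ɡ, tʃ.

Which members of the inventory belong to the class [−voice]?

The [−voice] segments here are /s, tʃ/; the remaining /j, w, m, z, n, v, ɡ/ are [+voice].

s, tʃ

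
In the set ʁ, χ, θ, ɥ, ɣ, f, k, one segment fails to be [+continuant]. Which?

k

/k/ is the voiceless velar stop, which is [−continuant]; the rest — /f, χ, ɣ, ɥ, ʁ, θ/ — are [+continuant].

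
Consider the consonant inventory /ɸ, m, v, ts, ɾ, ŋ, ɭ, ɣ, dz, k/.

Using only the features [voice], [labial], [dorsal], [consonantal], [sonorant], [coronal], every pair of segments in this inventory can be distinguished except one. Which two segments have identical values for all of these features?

On the given features, /ɭ/ and /ɾ/ have an identical profile: [+voice], [−labial], [−dorsal], [+consonantal], [+sonorant], [+coronal]. No other two segments in the inventory coincide on all 6 features. (They do differ in [lateral] and [anterior], which are not among the given features.)

ɭ, ɾ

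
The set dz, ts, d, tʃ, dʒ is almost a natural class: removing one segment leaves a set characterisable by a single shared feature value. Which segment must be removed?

d

/tʃ, dʒ, ts, dz/ are all [+delayed release], but /d/ (voiced alveolar stop) is [−delayed release]. No other single segment can be removed to leave a set sharing one feature value that the removed segment lacks, so /d/ is the odd one out.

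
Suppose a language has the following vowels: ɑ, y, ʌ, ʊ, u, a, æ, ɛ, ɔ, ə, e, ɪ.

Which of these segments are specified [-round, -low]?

Among the inventory, the [-round] segments are /ɑ, ʌ, a, æ, ɛ, ə, e, ɪ/.
Intersecting with [-low] leaves /ʌ, ɛ, ə, e, ɪ/.

ʌ, ɛ, ə, e, ɪ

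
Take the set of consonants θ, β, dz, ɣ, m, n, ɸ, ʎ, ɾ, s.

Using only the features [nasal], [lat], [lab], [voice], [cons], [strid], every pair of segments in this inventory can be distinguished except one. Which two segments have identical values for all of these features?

Both /ɣ/ and /ɾ/ are [−nasal], [−lateral], [−labial], [+voice], [+consonantal], [−strident]. Since the list omits [sonorant], [coronal] and [dorsal] — which do distinguish the voiced velar fricative from the alveolar tap — this pair collapses; all other pairs remain distinct.

ɣ, ɾ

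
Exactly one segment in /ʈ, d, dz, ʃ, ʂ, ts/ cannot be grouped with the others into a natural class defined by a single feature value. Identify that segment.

ʃ

[distributed] groups all but one: /ʂ, ʈ, ts, dz, d/ share [−distributed] while /ʃ/ (voiceless postalveolar fricative) alone is [+distributed]. Removing any other segment would not leave a single-feature class that excludes it.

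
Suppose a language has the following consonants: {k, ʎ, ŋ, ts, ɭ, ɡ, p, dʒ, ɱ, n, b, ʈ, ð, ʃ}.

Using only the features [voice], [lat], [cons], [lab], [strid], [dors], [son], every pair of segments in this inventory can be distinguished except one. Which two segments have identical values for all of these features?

On the given features, /ts/ and /ʃ/ have an identical profile: [−voice], [−lateral], [+consonantal], [−labial], [+strident], [−dorsal], [−sonorant]. No other two segments in the inventory coincide on all 7 features. (They do differ in [continuant], [anterior] and [distributed], which are not among the given features.)

ts, ʃ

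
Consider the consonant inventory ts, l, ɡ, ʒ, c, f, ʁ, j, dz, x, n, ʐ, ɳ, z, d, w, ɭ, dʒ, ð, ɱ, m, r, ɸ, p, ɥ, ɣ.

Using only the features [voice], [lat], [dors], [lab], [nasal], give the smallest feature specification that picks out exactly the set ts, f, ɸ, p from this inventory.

Every target segment is [−voice], [−dorsal]; each remaining inventory member fails at least one of these. Each conjunct is needed — [−dorsal] alone would also admit /l, ʒ, dz, n, …/; [−voice] alone would also admit /c, x/ — and no other single listed feature has exactly this extension, so two is the minimum.

[−voice, −dors]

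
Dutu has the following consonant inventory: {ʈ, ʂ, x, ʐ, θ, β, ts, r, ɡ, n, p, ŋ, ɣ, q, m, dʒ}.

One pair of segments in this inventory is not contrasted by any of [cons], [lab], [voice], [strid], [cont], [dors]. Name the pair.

Both /ɡ/ and /ŋ/ are [+consonantal], [−labial], [+voice], [−strident], [−continuant], [+dorsal]. Since the list omits [sonorant] and [nasal] — which do distinguish the voiced velar stop from the velar nasal — this pair collapses; all other pairs remain distinct.

ɡ, ŋ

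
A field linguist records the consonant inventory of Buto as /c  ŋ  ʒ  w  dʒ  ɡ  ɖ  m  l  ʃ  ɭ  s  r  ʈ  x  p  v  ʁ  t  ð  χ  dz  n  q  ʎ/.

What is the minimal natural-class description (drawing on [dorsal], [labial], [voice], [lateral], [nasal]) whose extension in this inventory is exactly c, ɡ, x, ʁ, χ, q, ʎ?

[−nasal, −labial, +dorsal]

/c, ɡ, x, ʁ, χ, q, ʎ/ are all [−nasal], [−labial], [+dorsal], and no other segment in the inventory matches all three values. Dropping any one of them over-generates: [−labial, +dorsal] alone would also admit /ŋ/; [−nasal, +dorsal] alone would also admit /w/; [−nasal, −labial] alone would also admit /ʒ, dʒ, ɖ, l, …/. No other combination of two listed features picks out exactly this set either, so fewer than three features will not do.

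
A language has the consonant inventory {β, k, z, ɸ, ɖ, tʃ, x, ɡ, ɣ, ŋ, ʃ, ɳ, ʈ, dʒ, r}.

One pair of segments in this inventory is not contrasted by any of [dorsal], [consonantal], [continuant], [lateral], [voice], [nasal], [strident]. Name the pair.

/β/ (voiced bilabial fricative) and /r/ (alveolar trill) are both [−dorsal], [+consonantal], [+continuant], [−lateral], [+voice], [−nasal], [−strident], so none of the listed features separates them. (They do differ in [sonorant], [labial] and [coronal], which are not among the given features.) Every other pair in the inventory differs on at least one listed feature.

β, r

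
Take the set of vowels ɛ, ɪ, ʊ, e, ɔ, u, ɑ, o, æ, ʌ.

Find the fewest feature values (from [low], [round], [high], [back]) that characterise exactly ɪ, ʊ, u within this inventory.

[+high]

/ɪ, ʊ, u/ are exactly the [+high] segments in the inventory, so a single feature suffices.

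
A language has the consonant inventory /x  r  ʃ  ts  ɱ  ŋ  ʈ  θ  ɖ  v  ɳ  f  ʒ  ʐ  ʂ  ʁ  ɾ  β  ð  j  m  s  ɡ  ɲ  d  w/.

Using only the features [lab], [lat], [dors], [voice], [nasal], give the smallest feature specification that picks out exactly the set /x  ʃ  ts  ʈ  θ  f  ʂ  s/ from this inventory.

[-voice]

The target set is precisely the extension of [-voice] in this inventory.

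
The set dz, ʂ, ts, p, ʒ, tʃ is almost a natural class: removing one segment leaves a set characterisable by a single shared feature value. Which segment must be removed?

p

/dz, ʂ, tʃ, ts, ʒ/ are all [+strident], but /p/ (voiceless bilabial stop) is [-strident]. No other single segment can be removed to leave a set sharing one feature value that the removed segment lacks, so /p/ is the odd one out.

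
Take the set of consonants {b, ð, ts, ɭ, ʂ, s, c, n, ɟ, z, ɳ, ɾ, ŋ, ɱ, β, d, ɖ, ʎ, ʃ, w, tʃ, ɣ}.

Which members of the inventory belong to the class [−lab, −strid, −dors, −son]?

Checking each segment against [−labial], [−strident], [−dorsal], [−sonorant]: /ð/ (voiced dental fricative), /d/ (voiced alveolar stop), /ɖ/ (voiced retroflex stop) satisfy every feature; every other segment in the inventory fails at least one.

ð, d, ɖ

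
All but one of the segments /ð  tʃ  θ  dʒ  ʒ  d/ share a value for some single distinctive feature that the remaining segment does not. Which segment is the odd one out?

d

/dʒ, ð, ʒ, θ, tʃ/ are all [+distributed], but /d/ (voiced alveolar stop) is [-distributed]. No other single segment can be removed to leave a set sharing one feature value that the removed segment lacks, so /d/ is the odd one out.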